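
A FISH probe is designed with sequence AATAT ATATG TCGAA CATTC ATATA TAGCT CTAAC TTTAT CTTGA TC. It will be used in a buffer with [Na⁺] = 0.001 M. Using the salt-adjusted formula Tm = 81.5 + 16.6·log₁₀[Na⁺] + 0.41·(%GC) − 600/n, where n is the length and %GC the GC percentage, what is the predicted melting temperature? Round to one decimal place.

Length n = 47. Counting bases: A=16, T=19, C=8, G=4
G+C = 12, so %GC = 12/47 × 100 = 25.532%
Salt term: 16.6 × (-3) = -49.8
GC term: 0.41 × 25.532 = 10.468; length term: −600/47 = −12.766
Tm = 81.5 + (-49.8) + 10.468 − 12.766 = 29.402 → 29.4°C

29.4°C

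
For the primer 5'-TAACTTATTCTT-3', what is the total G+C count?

2

A=3, T=7, C=2, G=0
G+C = 0 + 2 = 2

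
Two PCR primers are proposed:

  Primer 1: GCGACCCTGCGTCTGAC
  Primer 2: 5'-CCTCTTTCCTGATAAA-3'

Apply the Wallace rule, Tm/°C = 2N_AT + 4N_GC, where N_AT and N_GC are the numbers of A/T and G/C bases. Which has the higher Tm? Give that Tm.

Primer 1, 58°C

Primer 1: A+T=5, G+C=12 → Tm = 2(5)+4(12) = 58°C
Primer 2: A+T=10, G+C=6 → Tm = 2(10)+4(6) = 44°C
58°C vs 44°C → primer 1 is higher.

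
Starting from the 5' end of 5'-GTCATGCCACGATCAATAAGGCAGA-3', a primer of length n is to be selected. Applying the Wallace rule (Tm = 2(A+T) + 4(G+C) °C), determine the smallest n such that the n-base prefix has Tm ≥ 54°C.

First 18 bases: GTCATGCCACGATCAATA → Tm = 52°C (< 54°C)
First 19 bases: GTCATGCCACGATCAATAA → Tm = 54°C (≥ 54°C)
Each additional base adds 2°C (A/T) or 4°C (G/C), so Tm is non-decreasing in n; n = 19 is the first length to reach 54°C.

n = 19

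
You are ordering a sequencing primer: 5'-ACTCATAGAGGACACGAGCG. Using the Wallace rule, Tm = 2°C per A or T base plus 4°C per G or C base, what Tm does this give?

Base counts: C=5, T=2, G=6, A=7
So N_AT = 9 and N_GC = 11.
Tm = 2×9 + 4×11 = 62°C

62°C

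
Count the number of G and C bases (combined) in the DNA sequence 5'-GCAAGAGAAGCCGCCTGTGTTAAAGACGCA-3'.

Counting bases: G=9, A=10, C=7, T=4
Total G or C: 9 + 7 = 16

16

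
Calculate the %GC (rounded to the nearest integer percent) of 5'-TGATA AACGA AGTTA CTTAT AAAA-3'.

Counting bases: A=12, T=7, G=3, C=2
G+C = 3 + 2 = 5 out of 24 bases
%GC = 5/24 × 100 = 20.83% ≈ 21%

21%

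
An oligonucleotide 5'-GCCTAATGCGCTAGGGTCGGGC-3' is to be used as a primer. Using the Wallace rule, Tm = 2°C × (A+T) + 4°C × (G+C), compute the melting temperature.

74°C

Base counts: C=6, T=4, A=3, G=9
AT pairs contribute 7, GC pairs contribute 15.
Tm = 2(7) + 4(15) = 14 + 60 = 74°C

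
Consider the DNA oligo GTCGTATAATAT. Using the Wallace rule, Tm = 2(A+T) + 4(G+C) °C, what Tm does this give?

Base counts: T=5, C=1, A=4, G=2
AT pairs contribute 9, GC pairs contribute 3.
Tm = 2×9 + 4×3 = 30°C

30°C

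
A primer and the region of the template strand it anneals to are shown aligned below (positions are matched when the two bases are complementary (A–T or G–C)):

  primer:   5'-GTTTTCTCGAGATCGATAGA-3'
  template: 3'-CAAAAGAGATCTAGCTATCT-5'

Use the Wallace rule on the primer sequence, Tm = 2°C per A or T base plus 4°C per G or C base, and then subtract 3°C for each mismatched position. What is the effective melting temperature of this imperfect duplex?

53°C

Primer base counts: A=5, T=7, G=5, C=3 → A+T=12, G+C=8
Perfect-match Tm = 2(12) + 4(8) = 24 + 32 = 56°C
Mismatches (positions where the bases are not complementary): 1 (at position 9)
Effective Tm = 56 − 1×3 = 56 − 3 = 53°C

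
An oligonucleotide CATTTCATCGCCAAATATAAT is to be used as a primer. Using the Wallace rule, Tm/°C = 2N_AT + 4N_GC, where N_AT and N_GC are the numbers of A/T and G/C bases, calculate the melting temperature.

54°C

A=8, T=7, C=5, G=1
AT pairs contribute 15, GC pairs contribute 6.
Tm = 2(15) + 4(6) = 30 + 24 = 54°C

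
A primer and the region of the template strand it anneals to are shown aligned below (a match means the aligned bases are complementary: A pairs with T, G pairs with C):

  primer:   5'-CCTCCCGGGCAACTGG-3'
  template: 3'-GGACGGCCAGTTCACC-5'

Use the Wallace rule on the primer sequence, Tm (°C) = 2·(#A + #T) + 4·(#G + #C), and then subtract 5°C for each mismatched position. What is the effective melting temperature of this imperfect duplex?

41°C

Primer base counts: A=2, T=2, G=5, C=7 → A+T=4, G+C=12
Perfect-match Tm = 2(4) + 4(12) = 8 + 48 = 56°C
Mismatches (positions where the bases are not complementary): 3 (at positions 4, 9, 13)
Effective Tm = 56 − 3×5 = 56 − 15 = 41°C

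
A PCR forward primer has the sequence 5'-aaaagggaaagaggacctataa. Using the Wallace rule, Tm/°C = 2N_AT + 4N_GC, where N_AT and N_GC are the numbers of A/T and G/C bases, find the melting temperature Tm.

60°C

Counting bases: T=2, C=2, G=6, A=12
A+T = 14, G+C = 8
Tm = 4·8 + 2·14 = 32 + 28 = 60°C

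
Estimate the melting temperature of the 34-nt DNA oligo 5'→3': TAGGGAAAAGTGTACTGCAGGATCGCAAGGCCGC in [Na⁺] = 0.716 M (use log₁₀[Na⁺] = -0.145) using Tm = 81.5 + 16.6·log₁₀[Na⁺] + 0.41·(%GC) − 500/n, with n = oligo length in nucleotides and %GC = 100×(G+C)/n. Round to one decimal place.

87.3°C

Length n = 34. Scanning the sequence gives G=12, T=5, A=10, C=7.
G+C = 19, so %GC = 19/34 × 100 = 55.882%
Salt term: 16.6 × (-0.145) = -2.407
GC term: 0.41 × 55.882 = 22.912; length term: −500/34 = −14.706
Tm = 81.5 + (-2.407) + 22.912 − 14.706 = 87.299 → 87.3°C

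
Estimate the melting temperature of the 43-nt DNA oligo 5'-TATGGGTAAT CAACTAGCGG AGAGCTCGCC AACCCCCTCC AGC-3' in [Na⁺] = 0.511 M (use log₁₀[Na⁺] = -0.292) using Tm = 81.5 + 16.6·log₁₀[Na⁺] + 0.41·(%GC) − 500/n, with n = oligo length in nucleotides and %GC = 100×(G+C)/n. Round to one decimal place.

88.9°C

Length n = 43. Scanning the sequence gives A=11, C=15, T=7, G=10.
G+C = 25, so %GC = 25/43 × 100 = 58.14%
Salt term: 16.6 × (-0.292) = -4.847
GC term: 0.41 × 58.14 = 23.837; length term: −500/43 = −11.628
Tm = 81.5 + (-4.847) + 23.837 − 11.628 = 88.862 → 88.9°C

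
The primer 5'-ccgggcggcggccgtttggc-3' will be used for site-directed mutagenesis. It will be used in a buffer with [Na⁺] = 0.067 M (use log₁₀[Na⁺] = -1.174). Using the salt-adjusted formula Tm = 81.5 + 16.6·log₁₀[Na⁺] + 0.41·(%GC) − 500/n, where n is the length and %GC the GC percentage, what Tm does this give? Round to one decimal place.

Length n = 20. Scanning the sequence gives G=10, A=0, T=3, C=7.
G+C = 17, so %GC = 17/20 × 100 = 85%
Salt term: 16.6 × (-1.174) = -19.488
GC term: 0.41 × 85 = 34.85; length term: −500/20 = −25
Tm = 81.5 + (-19.488) + 34.85 − 25 = 71.862 → 71.9°C

71.9°C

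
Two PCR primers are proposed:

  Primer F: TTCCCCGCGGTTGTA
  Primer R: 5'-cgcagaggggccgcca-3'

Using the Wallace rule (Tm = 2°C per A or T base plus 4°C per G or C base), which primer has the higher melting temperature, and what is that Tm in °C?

Primer F: A+T=6, G+C=9 → Tm = 2(6)+4(9) = 48°C
Primer R: A+T=3, G+C=13 → Tm = 2(3)+4(13) = 58°C
48°C vs 58°C → primer R is higher.

Primer R, 58°C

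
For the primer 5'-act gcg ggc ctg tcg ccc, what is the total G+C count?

Base counts: C=8, T=3, G=6, A=1
Total G or C: 6 + 8 = 14

14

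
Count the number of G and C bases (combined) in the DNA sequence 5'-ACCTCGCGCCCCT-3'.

10

C=8, T=2, A=1, G=2
Total G or C: 2 + 8 = 10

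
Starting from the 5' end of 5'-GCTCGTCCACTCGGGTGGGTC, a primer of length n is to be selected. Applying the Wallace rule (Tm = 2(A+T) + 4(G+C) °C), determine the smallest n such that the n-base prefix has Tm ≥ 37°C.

n = 12

First 11 bases: GCTCGTCCACT → Tm = 36°C (< 37°C)
First 12 bases: GCTCGTCCACTC → Tm = 40°C (≥ 37°C)
Since every base adds ≥2°C, Tm only increases with n, so the threshold is first crossed at n = 12.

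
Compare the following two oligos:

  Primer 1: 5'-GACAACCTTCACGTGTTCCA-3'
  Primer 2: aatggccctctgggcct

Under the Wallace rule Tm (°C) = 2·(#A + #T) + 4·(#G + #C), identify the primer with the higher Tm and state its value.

Primer 1, 60°C

Primer 1: A+T=10, G+C=10 → Tm = 2(10)+4(10) = 60°C
Primer 2: A+T=6, G+C=11 → Tm = 2(6)+4(11) = 56°C
60°C vs 56°C → primer 1 is higher.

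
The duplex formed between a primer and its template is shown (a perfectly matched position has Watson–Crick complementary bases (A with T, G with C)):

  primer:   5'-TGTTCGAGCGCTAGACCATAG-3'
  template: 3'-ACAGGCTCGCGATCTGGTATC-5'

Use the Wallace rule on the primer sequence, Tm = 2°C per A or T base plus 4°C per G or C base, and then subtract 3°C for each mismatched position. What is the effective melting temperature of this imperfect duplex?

61°C

Primer base counts: A=5, T=5, G=6, C=5 → A+T=10, G+C=11
Perfect-match Tm = 2(10) + 4(11) = 20 + 44 = 64°C
Mismatches (positions where the bases are not complementary): 1 (at position 4)
Effective Tm = 64 − 1×3 = 64 − 3 = 61°C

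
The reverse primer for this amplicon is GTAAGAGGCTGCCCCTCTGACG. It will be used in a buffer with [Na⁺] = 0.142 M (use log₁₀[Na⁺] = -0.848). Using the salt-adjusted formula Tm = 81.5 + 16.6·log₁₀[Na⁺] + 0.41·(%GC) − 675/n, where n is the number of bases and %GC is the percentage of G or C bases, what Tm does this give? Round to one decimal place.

62.8°C

Length n = 22. Scanning the sequence gives C=7, G=7, A=4, T=4.
G+C = 14, so %GC = 14/22 × 100 = 63.636%
Salt term: 16.6 × (-0.848) = -14.077
GC term: 0.41 × 63.636 = 26.091; length term: −675/22 = −30.682
Tm = 81.5 + (-14.077) + 26.091 − 30.682 = 62.832 → 62.8°C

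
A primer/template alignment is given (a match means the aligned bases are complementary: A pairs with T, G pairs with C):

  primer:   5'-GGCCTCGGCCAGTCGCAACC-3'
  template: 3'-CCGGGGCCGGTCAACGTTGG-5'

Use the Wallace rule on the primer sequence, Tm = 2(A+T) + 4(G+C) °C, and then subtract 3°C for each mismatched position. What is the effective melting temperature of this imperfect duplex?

Primer base counts: A=3, T=2, G=6, C=9 → A+T=5, G+C=15
Perfect-match Tm = 2(5) + 4(15) = 10 + 60 = 70°C
Mismatches (positions where the bases are not complementary): 2 (at positions 5, 14)
Effective Tm = 70 − 2×3 = 70 − 6 = 64°C

64°C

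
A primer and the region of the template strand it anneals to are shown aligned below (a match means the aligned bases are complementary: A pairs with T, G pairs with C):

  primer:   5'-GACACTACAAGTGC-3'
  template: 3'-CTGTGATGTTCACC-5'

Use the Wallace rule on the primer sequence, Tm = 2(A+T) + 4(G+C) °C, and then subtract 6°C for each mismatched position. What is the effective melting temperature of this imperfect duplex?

36°C

Primer base counts: A=5, T=2, G=3, C=4 → A+T=7, G+C=7
Perfect-match Tm = 2(7) + 4(7) = 14 + 28 = 42°C
Mismatches (positions where the bases are not complementary): 1 (at position 14)
Effective Tm = 42 − 1×6 = 42 − 6 = 36°C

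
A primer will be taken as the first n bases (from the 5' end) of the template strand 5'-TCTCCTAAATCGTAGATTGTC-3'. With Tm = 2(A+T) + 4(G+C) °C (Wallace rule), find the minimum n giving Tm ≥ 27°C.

First 10 bases: TCTCCTAAAT → Tm = 26°C (< 27°C)
First 11 bases: TCTCCTAAATC → Tm = 30°C (≥ 27°C)
Since every base adds ≥2°C, Tm only increases with n, so the threshold is first crossed at n = 11.

n = 11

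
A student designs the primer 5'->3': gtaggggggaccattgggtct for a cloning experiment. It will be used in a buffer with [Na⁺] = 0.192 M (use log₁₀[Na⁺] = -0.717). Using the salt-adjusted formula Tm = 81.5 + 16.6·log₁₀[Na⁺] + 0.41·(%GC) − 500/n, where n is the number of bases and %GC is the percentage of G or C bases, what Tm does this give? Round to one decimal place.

Length n = 21. Counting bases: G=10, C=3, A=3, T=5
G+C = 13, so %GC = 13/21 × 100 = 61.905%
Salt term: 16.6 × (-0.717) = -11.902
GC term: 0.41 × 61.905 = 25.381; length term: −500/21 = −23.81
Tm = 81.5 + (-11.902) + 25.381 − 23.81 = 71.169 → 71.2°C

71.2°C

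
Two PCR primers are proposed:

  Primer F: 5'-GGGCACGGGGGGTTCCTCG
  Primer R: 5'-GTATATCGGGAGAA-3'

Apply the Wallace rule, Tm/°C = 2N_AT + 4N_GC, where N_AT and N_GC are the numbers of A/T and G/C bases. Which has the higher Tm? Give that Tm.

Primer F, 68°C

Primer F: A+T=4, G+C=15 → Tm = 2(4)+4(15) = 68°C
Primer R: A+T=8, G+C=6 → Tm = 2(8)+4(6) = 40°C
68°C vs 40°C → primer F is higher.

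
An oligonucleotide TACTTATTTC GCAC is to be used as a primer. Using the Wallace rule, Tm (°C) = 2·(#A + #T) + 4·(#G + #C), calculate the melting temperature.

Base counts: C=4, A=3, T=6, G=1
AT pairs contribute 9, GC pairs contribute 5.
Tm = 4·5 + 2·9 = 20 + 18 = 38°C

38°C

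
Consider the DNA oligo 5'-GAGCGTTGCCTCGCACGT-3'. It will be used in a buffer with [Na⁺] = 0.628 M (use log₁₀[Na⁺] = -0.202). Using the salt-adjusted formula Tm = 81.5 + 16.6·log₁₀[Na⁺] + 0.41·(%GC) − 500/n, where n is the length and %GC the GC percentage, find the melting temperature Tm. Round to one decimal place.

Length n = 18. Scanning the sequence gives C=6, A=2, G=6, T=4.
G+C = 12, so %GC = 12/18 × 100 = 66.667%
Salt term: 16.6 × (-0.202) = -3.353
GC term: 0.41 × 66.667 = 27.333; length term: −500/18 = −27.778
Tm = 81.5 + (-3.353) + 27.333 − 27.778 = 77.702 → 77.7°C

77.7°C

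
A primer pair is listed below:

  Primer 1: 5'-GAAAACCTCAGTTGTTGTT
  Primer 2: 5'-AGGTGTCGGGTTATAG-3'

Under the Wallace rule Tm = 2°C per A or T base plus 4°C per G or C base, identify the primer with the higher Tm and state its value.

Primer 1: A+T=12, G+C=7 → Tm = 2(12)+4(7) = 52°C
Primer 2: A+T=8, G+C=8 → Tm = 2(8)+4(8) = 48°C
52°C vs 48°C → primer 1 is higher.

Primer 1, 52°C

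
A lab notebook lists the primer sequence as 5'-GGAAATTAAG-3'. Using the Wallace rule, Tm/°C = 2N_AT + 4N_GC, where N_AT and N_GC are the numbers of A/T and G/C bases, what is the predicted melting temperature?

26°C

Scanning the sequence gives A=5, G=3, T=2, C=0.
AT pairs contribute 7, GC pairs contribute 3.
Tm = 2(7) + 4(3) = 14 + 12 = 26°C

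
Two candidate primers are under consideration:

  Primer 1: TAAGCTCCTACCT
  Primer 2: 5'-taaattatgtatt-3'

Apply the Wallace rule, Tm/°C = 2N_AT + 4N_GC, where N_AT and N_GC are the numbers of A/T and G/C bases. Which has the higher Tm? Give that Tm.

Primer 1: A+T=7, G+C=6 → Tm = 2(7)+4(6) = 38°C
Primer 2: A+T=12, G+C=1 → Tm = 2(12)+4(1) = 28°C
38°C vs 28°C → primer 1 is higher.

Primer 1, 38°C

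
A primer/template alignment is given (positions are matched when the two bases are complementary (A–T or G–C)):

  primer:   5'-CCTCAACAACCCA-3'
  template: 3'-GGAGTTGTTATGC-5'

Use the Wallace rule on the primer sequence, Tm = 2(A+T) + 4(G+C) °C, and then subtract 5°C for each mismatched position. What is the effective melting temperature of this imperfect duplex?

Primer base counts: A=5, T=1, G=0, C=7 → A+T=6, G+C=7
Perfect-match Tm = 2(6) + 4(7) = 12 + 28 = 40°C
Mismatches (positions where the bases are not complementary): 3 (at positions 10, 11, 13)
Effective Tm = 40 − 3×5 = 40 − 15 = 25°C

25°C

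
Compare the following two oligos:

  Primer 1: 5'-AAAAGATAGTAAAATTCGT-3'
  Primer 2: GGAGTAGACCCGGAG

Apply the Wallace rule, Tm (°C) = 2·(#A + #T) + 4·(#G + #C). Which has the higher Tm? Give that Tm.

Primer 1: A+T=15, G+C=4 → Tm = 2(15)+4(4) = 46°C
Primer 2: A+T=5, G+C=10 → Tm = 2(5)+4(10) = 50°C
46°C vs 50°C → primer 2 is higher.

Primer 2, 50°C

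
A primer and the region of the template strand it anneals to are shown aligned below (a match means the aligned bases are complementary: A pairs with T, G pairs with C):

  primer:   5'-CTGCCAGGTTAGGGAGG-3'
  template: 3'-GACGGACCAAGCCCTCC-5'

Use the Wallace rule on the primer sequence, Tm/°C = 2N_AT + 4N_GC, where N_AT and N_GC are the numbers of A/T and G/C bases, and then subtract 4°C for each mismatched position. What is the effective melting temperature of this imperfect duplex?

Primer base counts: A=3, T=3, G=8, C=3 → A+T=6, G+C=11
Perfect-match Tm = 2(6) + 4(11) = 12 + 44 = 56°C
Mismatches (positions where the bases are not complementary): 2 (at positions 6, 11)
Effective Tm = 56 − 2×4 = 56 − 8 = 48°C

48°C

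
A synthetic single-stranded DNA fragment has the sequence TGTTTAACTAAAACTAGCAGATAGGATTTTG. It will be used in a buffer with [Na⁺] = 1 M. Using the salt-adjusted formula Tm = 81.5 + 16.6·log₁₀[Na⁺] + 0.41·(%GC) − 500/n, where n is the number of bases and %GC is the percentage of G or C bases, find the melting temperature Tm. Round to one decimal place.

77.3°C

Length n = 31. Counting bases: C=3, T=11, A=11, G=6
G+C = 9, so %GC = 9/31 × 100 = 29.032%
Salt term: 16.6 × (0) = 0
GC term: 0.41 × 29.032 = 11.903; length term: −500/31 = −16.129
Tm = 81.5 + (0) + 11.903 − 16.129 = 77.274 → 77.3°C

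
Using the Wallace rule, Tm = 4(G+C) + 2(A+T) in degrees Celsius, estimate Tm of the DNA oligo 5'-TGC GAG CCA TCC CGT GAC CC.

Scanning the sequence gives G=5, T=3, C=9, A=3.
AT pairs contribute 6, GC pairs contribute 14.
Tm = 2(6) + 4(14) = 12 + 56 = 68°C

68°C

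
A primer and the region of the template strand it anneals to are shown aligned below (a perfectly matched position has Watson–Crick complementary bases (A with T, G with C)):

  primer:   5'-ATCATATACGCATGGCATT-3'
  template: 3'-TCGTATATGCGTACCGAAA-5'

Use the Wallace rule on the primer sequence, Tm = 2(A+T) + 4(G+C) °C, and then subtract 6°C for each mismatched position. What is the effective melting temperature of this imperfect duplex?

Primer base counts: A=6, T=6, G=3, C=4 → A+T=12, G+C=7
Perfect-match Tm = 2(12) + 4(7) = 24 + 28 = 52°C
Mismatches (positions where the bases are not complementary): 2 (at positions 2, 17)
Effective Tm = 52 − 2×6 = 52 − 12 = 40°C

40°C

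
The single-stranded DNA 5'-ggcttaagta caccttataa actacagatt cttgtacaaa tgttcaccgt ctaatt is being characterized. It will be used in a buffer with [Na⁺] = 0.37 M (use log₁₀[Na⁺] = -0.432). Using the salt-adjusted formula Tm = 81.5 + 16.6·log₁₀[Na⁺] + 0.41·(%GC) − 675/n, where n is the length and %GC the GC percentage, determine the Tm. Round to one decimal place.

Length n = 56. Base counts: A=18, C=12, G=7, T=19
G+C = 19, so %GC = 19/56 × 100 = 33.929%
Salt term: 16.6 × (-0.432) = -7.171
GC term: 0.41 × 33.929 = 13.911; length term: −675/56 = −12.054
Tm = 81.5 + (-7.171) + 13.911 − 12.054 = 76.186 → 76.2°C

76.2°C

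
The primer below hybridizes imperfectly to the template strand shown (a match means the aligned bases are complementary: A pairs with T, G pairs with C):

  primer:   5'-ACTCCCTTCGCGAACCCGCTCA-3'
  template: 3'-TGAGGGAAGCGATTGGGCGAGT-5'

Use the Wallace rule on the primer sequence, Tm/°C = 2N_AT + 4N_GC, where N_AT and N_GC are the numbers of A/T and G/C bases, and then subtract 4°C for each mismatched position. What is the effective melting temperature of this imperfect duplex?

Primer base counts: A=4, T=4, G=3, C=11 → A+T=8, G+C=14
Perfect-match Tm = 2(8) + 4(14) = 16 + 56 = 72°C
Mismatches (positions where the bases are not complementary): 1 (at position 12)
Effective Tm = 72 − 1×4 = 72 − 4 = 68°C

68°C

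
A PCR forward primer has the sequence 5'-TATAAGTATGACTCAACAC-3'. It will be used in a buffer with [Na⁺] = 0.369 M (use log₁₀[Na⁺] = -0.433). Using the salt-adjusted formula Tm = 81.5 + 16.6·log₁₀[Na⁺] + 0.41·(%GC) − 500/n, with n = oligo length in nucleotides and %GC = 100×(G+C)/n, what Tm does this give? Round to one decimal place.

60.9°C

Length n = 19. Counting bases: T=5, A=8, G=2, C=4
G+C = 6, so %GC = 6/19 × 100 = 31.579%
Salt term: 16.6 × (-0.433) = -7.188
GC term: 0.41 × 31.579 = 12.947; length term: −500/19 = −26.316
Tm = 81.5 + (-7.188) + 12.947 − 26.316 = 60.943 → 60.9°C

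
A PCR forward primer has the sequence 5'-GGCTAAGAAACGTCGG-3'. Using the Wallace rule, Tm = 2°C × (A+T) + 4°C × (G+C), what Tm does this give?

Counting bases: G=6, C=3, T=2, A=5
A+T = 7, G+C = 9
Tm = 4·9 + 2·7 = 36 + 14 = 50°C

50°C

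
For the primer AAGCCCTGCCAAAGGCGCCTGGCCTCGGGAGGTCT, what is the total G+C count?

A=6, G=12, T=5, C=12
Total G or C: 12 + 12 = 24

24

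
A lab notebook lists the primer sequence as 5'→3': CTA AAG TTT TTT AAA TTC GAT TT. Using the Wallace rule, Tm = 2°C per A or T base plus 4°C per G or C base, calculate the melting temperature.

54°C

Base counts: G=2, A=7, C=2, T=12
AT pairs contribute 19, GC pairs contribute 4.
Tm = 4·4 + 2·19 = 16 + 38 = 54°C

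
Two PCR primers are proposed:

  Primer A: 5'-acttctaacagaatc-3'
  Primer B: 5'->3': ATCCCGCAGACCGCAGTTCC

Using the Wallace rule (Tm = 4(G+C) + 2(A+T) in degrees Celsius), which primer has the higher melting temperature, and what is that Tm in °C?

Primer B, 66°C

Primer A: A+T=10, G+C=5 → Tm = 2(10)+4(5) = 40°C
Primer B: A+T=7, G+C=13 → Tm = 2(7)+4(13) = 66°C
40°C vs 66°C → primer B is higher.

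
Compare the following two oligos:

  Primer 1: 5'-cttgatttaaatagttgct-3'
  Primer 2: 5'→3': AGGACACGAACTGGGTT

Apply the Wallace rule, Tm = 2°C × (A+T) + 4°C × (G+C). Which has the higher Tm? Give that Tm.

Primer 1: A+T=14, G+C=5 → Tm = 2(14)+4(5) = 48°C
Primer 2: A+T=8, G+C=9 → Tm = 2(8)+4(9) = 52°C
48°C vs 52°C → primer 2 is higher.

Primer 2, 52°C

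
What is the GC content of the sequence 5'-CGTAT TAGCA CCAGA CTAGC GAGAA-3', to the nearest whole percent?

48%

Scanning the sequence gives A=9, G=6, T=4, C=6.
G+C = 6 + 6 = 12 out of 25 bases
%GC = 12/25 × 100 = 48% ≈ 48%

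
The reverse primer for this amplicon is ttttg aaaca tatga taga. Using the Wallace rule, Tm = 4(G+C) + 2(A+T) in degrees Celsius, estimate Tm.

46°C

Counting bases: A=8, C=1, G=3, T=7
A+T = 15, G+C = 4
Tm = 2(15) + 4(4) = 30 + 16 = 46°C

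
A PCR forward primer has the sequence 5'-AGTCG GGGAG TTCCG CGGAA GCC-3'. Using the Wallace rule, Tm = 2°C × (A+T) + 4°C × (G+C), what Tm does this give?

78°C

Base counts: A=4, C=6, G=10, T=3
AT pairs contribute 7, GC pairs contribute 16.
Tm = 2(7) + 4(16) = 14 + 64 = 78°C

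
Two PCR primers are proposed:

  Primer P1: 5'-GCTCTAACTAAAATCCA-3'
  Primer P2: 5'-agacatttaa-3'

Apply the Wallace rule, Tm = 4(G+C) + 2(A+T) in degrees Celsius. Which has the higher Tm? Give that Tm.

Primer P1: A+T=11, G+C=6 → Tm = 2(11)+4(6) = 46°C
Primer P2: A+T=8, G+C=2 → Tm = 2(8)+4(2) = 24°C
46°C vs 24°C → primer P1 is higher.

Primer P1, 46°C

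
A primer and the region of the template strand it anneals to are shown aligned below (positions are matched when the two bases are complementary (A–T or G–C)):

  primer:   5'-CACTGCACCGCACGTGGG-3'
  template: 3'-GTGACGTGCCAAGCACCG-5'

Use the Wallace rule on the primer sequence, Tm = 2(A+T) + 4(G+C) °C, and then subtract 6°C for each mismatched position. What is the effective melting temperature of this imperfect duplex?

Primer base counts: A=3, T=2, G=6, C=7 → A+T=5, G+C=13
Perfect-match Tm = 2(5) + 4(13) = 10 + 52 = 62°C
Mismatches (positions where the bases are not complementary): 4 (at positions 9, 11, 12, 18)
Effective Tm = 62 − 4×6 = 62 − 24 = 38°C

38°C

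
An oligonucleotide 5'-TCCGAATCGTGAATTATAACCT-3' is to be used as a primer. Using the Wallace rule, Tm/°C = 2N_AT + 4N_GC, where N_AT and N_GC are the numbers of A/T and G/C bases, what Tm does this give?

60°C

Scanning the sequence gives C=5, T=7, A=7, G=3.
AT pairs contribute 14, GC pairs contribute 8.
Tm = 2(14) + 4(8) = 28 + 32 = 60°C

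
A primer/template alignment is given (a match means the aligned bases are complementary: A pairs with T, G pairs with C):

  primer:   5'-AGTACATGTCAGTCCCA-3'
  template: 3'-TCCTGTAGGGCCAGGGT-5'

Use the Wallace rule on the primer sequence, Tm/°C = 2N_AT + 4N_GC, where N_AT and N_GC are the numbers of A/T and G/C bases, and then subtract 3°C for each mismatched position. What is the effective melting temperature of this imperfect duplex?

38°C

Primer base counts: A=5, T=4, G=3, C=5 → A+T=9, G+C=8
Perfect-match Tm = 2(9) + 4(8) = 18 + 32 = 50°C
Mismatches (positions where the bases are not complementary): 4 (at positions 3, 8, 9, 11)
Effective Tm = 50 − 4×3 = 50 − 12 = 38°C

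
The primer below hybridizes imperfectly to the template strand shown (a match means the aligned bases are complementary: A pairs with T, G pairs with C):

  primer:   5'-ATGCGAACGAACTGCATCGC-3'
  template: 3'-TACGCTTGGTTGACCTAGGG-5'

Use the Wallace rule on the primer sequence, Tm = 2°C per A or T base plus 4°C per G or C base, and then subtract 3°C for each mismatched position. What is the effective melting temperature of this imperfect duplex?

53°C

Primer base counts: A=6, T=3, G=5, C=6 → A+T=9, G+C=11
Perfect-match Tm = 2(9) + 4(11) = 18 + 44 = 62°C
Mismatches (positions where the bases are not complementary): 3 (at positions 9, 15, 19)
Effective Tm = 62 − 3×3 = 62 − 9 = 53°C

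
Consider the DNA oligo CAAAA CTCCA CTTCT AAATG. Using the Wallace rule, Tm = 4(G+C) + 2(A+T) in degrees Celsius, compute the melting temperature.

C=6, A=8, T=5, G=1
AT pairs contribute 13, GC pairs contribute 7.
Tm = 4·7 + 2·13 = 28 + 26 = 54°C

54°C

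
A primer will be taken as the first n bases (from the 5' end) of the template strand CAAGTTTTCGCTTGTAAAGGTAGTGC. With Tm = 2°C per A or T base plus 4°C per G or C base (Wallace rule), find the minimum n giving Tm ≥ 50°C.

First 18 bases: CAAGTTTTCGCTTGTAAA → Tm = 48°C (< 50°C)
First 19 bases: CAAGTTTTCGCTTGTAAAG → Tm = 52°C (≥ 50°C)
Since every base adds ≥2°C, Tm only increases with n, so the threshold is first crossed at n = 19.

n = 19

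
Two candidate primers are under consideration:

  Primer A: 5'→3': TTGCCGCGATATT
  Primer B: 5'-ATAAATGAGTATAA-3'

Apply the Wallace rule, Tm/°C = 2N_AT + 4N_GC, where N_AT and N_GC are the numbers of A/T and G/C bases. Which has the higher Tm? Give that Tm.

Primer A: A+T=7, G+C=6 → Tm = 2(7)+4(6) = 38°C
Primer B: A+T=12, G+C=2 → Tm = 2(12)+4(2) = 32°C
38°C vs 32°C → primer A is higher.

Primer A, 38°C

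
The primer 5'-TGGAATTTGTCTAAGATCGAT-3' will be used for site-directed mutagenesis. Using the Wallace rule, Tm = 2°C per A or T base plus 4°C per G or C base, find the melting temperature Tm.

56°C

Base counts: A=6, G=5, T=8, C=2
So N_AT = 14 and N_GC = 7.
Tm = 2(14) + 4(7) = 28 + 28 = 56°C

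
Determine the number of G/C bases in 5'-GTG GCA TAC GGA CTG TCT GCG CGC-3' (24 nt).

Base counts: A=3, G=9, T=5, C=7
Total G or C: 9 + 7 = 16

16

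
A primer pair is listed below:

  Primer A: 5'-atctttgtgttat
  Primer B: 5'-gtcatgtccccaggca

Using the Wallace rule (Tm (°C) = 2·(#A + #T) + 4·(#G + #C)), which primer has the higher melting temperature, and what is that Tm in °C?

Primer A: A+T=10, G+C=3 → Tm = 2(10)+4(3) = 32°C
Primer B: A+T=6, G+C=10 → Tm = 2(6)+4(10) = 52°C
32°C vs 52°C → primer B is higher.

Primer B, 52°C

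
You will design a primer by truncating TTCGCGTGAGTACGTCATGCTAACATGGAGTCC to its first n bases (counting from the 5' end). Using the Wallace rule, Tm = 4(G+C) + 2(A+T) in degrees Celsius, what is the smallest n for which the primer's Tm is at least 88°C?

n = 30

First 29 bases: TTCGCGTGAGTACGTCATGCTAACATGGA → Tm = 86°C (< 88°C)
First 30 bases: TTCGCGTGAGTACGTCATGCTAACATGGAG → Tm = 90°C (≥ 88°C)
Since every base adds ≥2°C, Tm only increases with n, so the threshold is first crossed at n = 30.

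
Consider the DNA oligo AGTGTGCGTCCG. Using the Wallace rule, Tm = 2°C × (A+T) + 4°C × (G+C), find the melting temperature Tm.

G=5, A=1, T=3, C=3
So N_AT = 4 and N_GC = 8.
Tm = 4·8 + 2·4 = 32 + 8 = 40°C

40°C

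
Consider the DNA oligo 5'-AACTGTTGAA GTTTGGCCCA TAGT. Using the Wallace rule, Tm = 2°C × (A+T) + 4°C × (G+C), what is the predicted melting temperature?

Base counts: T=8, G=6, C=4, A=6
A+T = 14, G+C = 10
Tm = 2×14 + 4×10 = 68°C

68°C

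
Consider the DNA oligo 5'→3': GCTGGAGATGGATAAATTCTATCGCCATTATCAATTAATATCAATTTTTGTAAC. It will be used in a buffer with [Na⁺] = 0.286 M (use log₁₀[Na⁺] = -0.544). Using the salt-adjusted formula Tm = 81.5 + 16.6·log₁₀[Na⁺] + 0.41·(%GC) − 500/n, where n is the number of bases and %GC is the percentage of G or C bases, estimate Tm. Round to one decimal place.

Length n = 54. Scanning the sequence gives T=20, G=8, C=8, A=18.
G+C = 16, so %GC = 16/54 × 100 = 29.63%
Salt term: 16.6 × (-0.544) = -9.03
GC term: 0.41 × 29.63 = 12.148; length term: −500/54 = −9.259
Tm = 81.5 + (-9.03) + 12.148 − 9.259 = 75.359 → 75.4°C

75.4°C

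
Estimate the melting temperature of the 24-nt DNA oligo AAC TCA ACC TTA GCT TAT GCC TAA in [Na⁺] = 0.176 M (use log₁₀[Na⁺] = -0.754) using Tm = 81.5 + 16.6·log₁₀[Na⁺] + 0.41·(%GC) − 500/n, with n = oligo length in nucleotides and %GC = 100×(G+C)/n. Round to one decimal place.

63.5°C

Length n = 24. Counting bases: T=7, G=2, C=7, A=8
G+C = 9, so %GC = 9/24 × 100 = 37.5%
Salt term: 16.6 × (-0.754) = -12.516
GC term: 0.41 × 37.5 = 15.375; length term: −500/24 = −20.833
Tm = 81.5 + (-12.516) + 15.375 − 20.833 = 63.526 → 63.5°C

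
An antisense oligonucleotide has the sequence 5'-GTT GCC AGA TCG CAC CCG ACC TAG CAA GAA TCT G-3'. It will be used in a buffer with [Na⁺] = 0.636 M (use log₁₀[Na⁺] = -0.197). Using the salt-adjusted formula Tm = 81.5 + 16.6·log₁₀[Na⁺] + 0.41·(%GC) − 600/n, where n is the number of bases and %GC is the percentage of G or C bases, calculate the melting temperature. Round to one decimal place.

Length n = 34. T=6, G=8, C=11, A=9
G+C = 19, so %GC = 19/34 × 100 = 55.882%
Salt term: 16.6 × (-0.197) = -3.27
GC term: 0.41 × 55.882 = 22.912; length term: −600/34 = −17.647
Tm = 81.5 + (-3.27) + 22.912 − 17.647 = 83.495 → 83.5°C

83.5°C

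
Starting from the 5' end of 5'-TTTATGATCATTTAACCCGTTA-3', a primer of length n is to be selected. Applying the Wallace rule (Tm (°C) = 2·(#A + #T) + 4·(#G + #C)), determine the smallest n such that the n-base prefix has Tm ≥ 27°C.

n = 12

First 11 bases: TTTATGATCAT → Tm = 26°C (< 27°C)
First 12 bases: TTTATGATCATT → Tm = 28°C (≥ 27°C)
Each additional base adds 2°C (A/T) or 4°C (G/C), so Tm is non-decreasing in n; n = 12 is the first length to reach 27°C.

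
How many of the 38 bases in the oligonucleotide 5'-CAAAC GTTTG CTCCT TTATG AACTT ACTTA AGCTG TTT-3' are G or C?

13

T=16, A=9, C=8, G=5
G+C = 5 + 8 = 13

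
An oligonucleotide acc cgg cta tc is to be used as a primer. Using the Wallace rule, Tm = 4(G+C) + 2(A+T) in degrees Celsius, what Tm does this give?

Counting bases: G=2, A=2, C=5, T=2
AT pairs contribute 4, GC pairs contribute 7.
Tm = 2(4) + 4(7) = 8 + 28 = 36°C

36°C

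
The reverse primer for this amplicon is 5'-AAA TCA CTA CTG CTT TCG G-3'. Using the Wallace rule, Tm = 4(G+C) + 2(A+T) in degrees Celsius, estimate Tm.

54°C

Counting bases: C=5, G=3, A=5, T=6
AT pairs contribute 11, GC pairs contribute 8.
Tm = 2(11) + 4(8) = 22 + 32 = 54°C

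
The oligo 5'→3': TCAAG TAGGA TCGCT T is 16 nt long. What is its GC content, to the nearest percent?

Base counts: G=4, A=4, T=5, C=3
G+C = 4 + 3 = 7 out of 16 bases
%GC = 7/16 × 100 = 43.75% ≈ 44%

44%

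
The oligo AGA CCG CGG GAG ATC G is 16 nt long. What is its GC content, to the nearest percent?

Base counts: A=4, C=4, G=7, T=1
G+C = 7 + 4 = 11 out of 16 bases
%GC = 11/16 × 100 = 68.75% ≈ 69%

69%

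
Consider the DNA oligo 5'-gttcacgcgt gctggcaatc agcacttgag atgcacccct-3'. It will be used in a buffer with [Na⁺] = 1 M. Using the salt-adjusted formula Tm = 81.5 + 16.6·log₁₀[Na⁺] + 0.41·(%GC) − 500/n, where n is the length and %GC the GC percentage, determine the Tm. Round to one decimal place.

92.6°C

Length n = 40. C=13, T=9, A=8, G=10
G+C = 23, so %GC = 23/40 × 100 = 57.5%
Salt term: 16.6 × (0) = 0
GC term: 0.41 × 57.5 = 23.575; length term: −500/40 = −12.5
Tm = 81.5 + (0) + 23.575 − 12.5 = 92.575 → 92.6°C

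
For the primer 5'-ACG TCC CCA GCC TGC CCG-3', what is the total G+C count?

14

Counting bases: A=2, G=4, T=2, C=10
G+C = 4 + 10 = 14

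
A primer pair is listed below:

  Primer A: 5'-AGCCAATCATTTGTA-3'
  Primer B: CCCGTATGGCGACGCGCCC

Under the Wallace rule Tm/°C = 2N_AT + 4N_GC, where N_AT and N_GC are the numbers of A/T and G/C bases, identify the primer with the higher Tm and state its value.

Primer B, 68°C

Primer A: A+T=10, G+C=5 → Tm = 2(10)+4(5) = 40°C
Primer B: A+T=4, G+C=15 → Tm = 2(4)+4(15) = 68°C
40°C vs 68°C → primer B is higher.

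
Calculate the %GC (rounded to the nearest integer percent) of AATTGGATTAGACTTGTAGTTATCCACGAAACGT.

35%

Scanning the sequence gives C=5, A=11, T=11, G=7.
G+C = 7 + 5 = 12 out of 34 bases
%GC = 12/34 × 100 = 35.29% ≈ 35%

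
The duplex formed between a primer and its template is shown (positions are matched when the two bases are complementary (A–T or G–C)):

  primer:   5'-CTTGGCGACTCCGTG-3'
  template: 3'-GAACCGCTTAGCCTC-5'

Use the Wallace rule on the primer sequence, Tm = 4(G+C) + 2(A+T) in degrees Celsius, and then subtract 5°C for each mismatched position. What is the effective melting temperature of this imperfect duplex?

35°C

Primer base counts: A=1, T=4, G=5, C=5 → A+T=5, G+C=10
Perfect-match Tm = 2(5) + 4(10) = 10 + 40 = 50°C
Mismatches (positions where the bases are not complementary): 3 (at positions 9, 12, 14)
Effective Tm = 50 − 3×5 = 50 − 15 = 35°C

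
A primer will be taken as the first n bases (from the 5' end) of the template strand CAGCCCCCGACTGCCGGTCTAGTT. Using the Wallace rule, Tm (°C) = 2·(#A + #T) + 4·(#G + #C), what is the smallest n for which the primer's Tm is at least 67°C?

n = 19

First 18 bases: CAGCCCCCGACTGCCGGT → Tm = 64°C (< 67°C)
First 19 bases: CAGCCCCCGACTGCCGGTC → Tm = 68°C (≥ 67°C)
Since every base adds ≥2°C, Tm only increases with n, so the threshold is first crossed at n = 19.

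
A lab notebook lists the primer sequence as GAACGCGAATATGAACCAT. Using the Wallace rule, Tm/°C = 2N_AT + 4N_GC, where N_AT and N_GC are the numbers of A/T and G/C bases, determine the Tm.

54°C

Base counts: C=4, T=3, G=4, A=8
A+T = 11, G+C = 8
Tm = 2×11 + 4×8 = 54°C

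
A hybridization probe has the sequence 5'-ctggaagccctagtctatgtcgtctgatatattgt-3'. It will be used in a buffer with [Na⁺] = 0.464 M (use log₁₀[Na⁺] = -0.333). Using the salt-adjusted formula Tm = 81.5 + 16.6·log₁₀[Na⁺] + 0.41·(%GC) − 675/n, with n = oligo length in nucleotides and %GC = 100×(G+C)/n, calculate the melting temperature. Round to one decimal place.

Length n = 35. Base counts: G=8, A=7, T=13, C=7
G+C = 15, so %GC = 15/35 × 100 = 42.857%
Salt term: 16.6 × (-0.333) = -5.528
GC term: 0.41 × 42.857 = 17.571; length term: −675/35 = −19.286
Tm = 81.5 + (-5.528) + 17.571 − 19.286 = 74.257 → 74.3°C

74.3°C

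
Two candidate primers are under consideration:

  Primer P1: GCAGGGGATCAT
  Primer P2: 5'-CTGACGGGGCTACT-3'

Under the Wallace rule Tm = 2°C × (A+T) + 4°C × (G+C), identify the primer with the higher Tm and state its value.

Primer P2, 46°C

Primer P1: A+T=5, G+C=7 → Tm = 2(5)+4(7) = 38°C
Primer P2: A+T=5, G+C=9 → Tm = 2(5)+4(9) = 46°C
38°C vs 46°C → primer P2 is higher.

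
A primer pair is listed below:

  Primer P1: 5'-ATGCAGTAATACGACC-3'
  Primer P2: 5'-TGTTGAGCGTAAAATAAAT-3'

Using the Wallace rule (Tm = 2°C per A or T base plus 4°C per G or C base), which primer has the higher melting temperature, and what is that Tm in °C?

Primer P1: A+T=9, G+C=7 → Tm = 2(9)+4(7) = 46°C
Primer P2: A+T=14, G+C=5 → Tm = 2(14)+4(5) = 48°C
46°C vs 48°C → primer P2 is higher.

Primer P2, 48°C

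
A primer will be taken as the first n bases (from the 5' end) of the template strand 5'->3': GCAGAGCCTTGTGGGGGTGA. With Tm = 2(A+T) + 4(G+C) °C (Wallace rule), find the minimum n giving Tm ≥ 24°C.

First 6 bases: GCAGAG → Tm = 20°C (< 24°C)
First 7 bases: GCAGAGC → Tm = 24°C (≥ 24°C)
Each additional base adds 2°C (A/T) or 4°C (G/C), so Tm is non-decreasing in n; n = 7 is the first length to reach 24°C.

n = 7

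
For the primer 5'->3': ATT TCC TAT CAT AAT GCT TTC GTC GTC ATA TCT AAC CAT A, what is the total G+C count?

13

Counting bases: C=10, T=16, A=11, G=3
G+C = 3 + 10 = 13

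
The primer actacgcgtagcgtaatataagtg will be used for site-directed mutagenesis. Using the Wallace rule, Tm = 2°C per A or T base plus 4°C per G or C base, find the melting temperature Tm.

Scanning the sequence gives T=6, C=4, A=8, G=6.
So N_AT = 14 and N_GC = 10.
Tm = 2×14 + 4×10 = 68°C

68°C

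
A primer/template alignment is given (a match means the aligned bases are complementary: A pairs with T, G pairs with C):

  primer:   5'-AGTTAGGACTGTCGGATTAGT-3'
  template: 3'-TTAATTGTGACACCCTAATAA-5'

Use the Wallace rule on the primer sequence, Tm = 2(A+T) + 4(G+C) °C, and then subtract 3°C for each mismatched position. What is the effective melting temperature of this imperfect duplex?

45°C

Primer base counts: A=5, T=7, G=7, C=2 → A+T=12, G+C=9
Perfect-match Tm = 2(12) + 4(9) = 24 + 36 = 60°C
Mismatches (positions where the bases are not complementary): 5 (at positions 2, 6, 7, 13, 20)
Effective Tm = 60 − 5×3 = 60 − 15 = 45°C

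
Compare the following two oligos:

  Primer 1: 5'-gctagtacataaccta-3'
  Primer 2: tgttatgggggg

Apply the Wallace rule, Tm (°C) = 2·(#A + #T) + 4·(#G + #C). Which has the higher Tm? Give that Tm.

Primer 1, 44°C

Primer 1: A+T=10, G+C=6 → Tm = 2(10)+4(6) = 44°C
Primer 2: A+T=5, G+C=7 → Tm = 2(5)+4(7) = 38°C
44°C vs 38°C → primer 1 is higher.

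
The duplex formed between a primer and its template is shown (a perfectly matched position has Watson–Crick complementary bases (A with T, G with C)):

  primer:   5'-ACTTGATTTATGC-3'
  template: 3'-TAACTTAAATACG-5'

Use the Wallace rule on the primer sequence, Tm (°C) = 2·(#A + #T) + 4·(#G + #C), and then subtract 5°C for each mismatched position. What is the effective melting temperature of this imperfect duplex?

Primer base counts: A=3, T=6, G=2, C=2 → A+T=9, G+C=4
Perfect-match Tm = 2(9) + 4(4) = 18 + 16 = 34°C
Mismatches (positions where the bases are not complementary): 3 (at positions 2, 4, 5)
Effective Tm = 34 − 3×5 = 34 − 15 = 19°C

19°C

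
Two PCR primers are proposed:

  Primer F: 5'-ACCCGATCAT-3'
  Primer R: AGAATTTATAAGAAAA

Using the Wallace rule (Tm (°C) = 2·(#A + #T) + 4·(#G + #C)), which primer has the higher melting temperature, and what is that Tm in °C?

Primer R, 36°C

Primer F: A+T=5, G+C=5 → Tm = 2(5)+4(5) = 30°C
Primer R: A+T=14, G+C=2 → Tm = 2(14)+4(2) = 36°C
30°C vs 36°C → primer R is higher.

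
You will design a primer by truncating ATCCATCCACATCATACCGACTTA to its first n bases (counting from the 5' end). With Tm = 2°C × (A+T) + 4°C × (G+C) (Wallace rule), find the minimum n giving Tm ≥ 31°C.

n = 11

First 10 bases: ATCCATCCAC → Tm = 30°C (< 31°C)
First 11 bases: ATCCATCCACA → Tm = 32°C (≥ 31°C)
Each additional base adds 2°C (A/T) or 4°C (G/C), so Tm is non-decreasing in n; n = 11 is the first length to reach 31°C.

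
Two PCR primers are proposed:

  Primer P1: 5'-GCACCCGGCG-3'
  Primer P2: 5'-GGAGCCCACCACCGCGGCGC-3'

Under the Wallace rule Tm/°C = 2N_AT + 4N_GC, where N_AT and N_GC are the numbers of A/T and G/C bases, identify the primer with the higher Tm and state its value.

Primer P1: A+T=1, G+C=9 → Tm = 2(1)+4(9) = 38°C
Primer P2: A+T=3, G+C=17 → Tm = 2(3)+4(17) = 74°C
38°C vs 74°C → primer P2 is higher.

Primer P2, 74°C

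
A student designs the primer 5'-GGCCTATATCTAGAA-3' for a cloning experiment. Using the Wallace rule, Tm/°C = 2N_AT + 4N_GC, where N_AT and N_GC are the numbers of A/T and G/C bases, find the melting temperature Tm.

Counting bases: C=3, T=4, G=3, A=5
AT pairs contribute 9, GC pairs contribute 6.
Tm = 2(9) + 4(6) = 18 + 24 = 42°C

42°C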